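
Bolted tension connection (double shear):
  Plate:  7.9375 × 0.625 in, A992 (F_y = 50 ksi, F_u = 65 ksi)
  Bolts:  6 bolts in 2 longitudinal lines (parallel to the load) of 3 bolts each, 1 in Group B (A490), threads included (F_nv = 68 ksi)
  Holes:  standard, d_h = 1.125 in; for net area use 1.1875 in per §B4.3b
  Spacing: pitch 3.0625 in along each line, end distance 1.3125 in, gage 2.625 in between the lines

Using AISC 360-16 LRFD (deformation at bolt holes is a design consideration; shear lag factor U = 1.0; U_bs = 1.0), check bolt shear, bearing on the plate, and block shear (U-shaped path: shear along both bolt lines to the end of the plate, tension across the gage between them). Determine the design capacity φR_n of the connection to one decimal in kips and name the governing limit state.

Bolt shear: A_b = π(1)²/4 = 0.7854 in². φR_n = 0.75 × 68 × 0.7854 × 6 × 2 = 480.7 kips.
Bearing (0.625 in plate, F_u = 65 ksi): end bolts L_c = 1.3125 − 1.125/2 = 0.75, R_n = min(1.2×0.75×0.625×65, 2.4×1×0.625×65) = 36.563 kips/bolt; interior L_c = 3.0625 − 1.125 = 1.9375, R_n = 94.453 kips/bolt. φR_n = 0.75 × (2×36.563 + 4×94.453) = 338.2 kips.
Block shear: shear path 2×[1.3125+2×3.0625] = 2×7.4375 in, A_gv = 9.2969, A_nv = 2×(7.4375 − 2.5×1.1875)×0.625 = 5.5859 in²; tension across gage: (2.625 − 1×1.1875)×0.625 = 0.89844 in². R_n = min(0.6×65×5.5859, 0.6×50×9.2969) + 1.0×65×0.89844 = min(217.85, 278.91) + 58.399 = 276.25 kips. φR_n = 0.75 × 276.25 = 207.2 kips.
Governing: min(480.7, 338.2, 207.2) = 207.2 kips → block shear.

207.2 kips (block shear governs)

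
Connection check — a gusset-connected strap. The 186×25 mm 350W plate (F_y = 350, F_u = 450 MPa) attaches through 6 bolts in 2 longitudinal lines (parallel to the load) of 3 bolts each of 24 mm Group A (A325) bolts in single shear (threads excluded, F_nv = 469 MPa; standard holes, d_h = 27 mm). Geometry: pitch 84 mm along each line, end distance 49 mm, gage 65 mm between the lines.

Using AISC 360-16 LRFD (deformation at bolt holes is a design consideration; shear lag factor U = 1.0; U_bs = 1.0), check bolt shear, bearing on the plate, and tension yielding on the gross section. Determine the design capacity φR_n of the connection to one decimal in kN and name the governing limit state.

954.8 kN (bolt shear governs)

Bolt shear: A_b = π(24)²/4 = 452.39 mm². φR_n = 0.75 × 469 × 452.39 × 6 × 1 = 954.8 kN.
Bearing (25 mm plate, F_u = 450 MPa): end bolts L_c = 49 − 27/2 = 35.5, R_n = min(1.2×35.5×25×450, 2.4×24×25×450) = 479.25 kN/bolt; interior L_c = 84 − 27 = 57, R_n = 648 kN/bolt. φR_n = 0.75 × (2×479.25 + 4×648) = 2662.9 kN.
Tension yield (gross): A_g = 186×25 = 4650 mm². φR_n = 0.90 × 350 × 4650 = 1464.8 kN.
Governing: min(954.8, 2662.9, 1464.8) = 954.8 kN → bolt shear.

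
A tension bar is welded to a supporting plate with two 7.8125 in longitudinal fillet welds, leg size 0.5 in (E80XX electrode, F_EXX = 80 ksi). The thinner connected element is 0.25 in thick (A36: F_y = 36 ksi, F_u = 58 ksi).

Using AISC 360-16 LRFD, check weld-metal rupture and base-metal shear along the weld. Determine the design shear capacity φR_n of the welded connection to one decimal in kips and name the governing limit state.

Weld metal: throat = 0.707×0.5 = 0.3535 in, L = 2×7.8125 = 15.625 in. φR_n = 0.75 × 0.6 × 80 × 0.3535 × 15.625 = 198.8 kips.
Base metal shear (0.25 in plate): yield φR_n = 1.0×0.6×36×0.25×15.625 = 84.4 kips; rupture φR_n = 0.75×0.6×58×0.25×15.625 = 102.0 kips; take 84.4 kips (yield).
Governing: min(198.8, 84.4) = 84.4 kips → base-metal shear.

84.4 kips (base-metal shear governs)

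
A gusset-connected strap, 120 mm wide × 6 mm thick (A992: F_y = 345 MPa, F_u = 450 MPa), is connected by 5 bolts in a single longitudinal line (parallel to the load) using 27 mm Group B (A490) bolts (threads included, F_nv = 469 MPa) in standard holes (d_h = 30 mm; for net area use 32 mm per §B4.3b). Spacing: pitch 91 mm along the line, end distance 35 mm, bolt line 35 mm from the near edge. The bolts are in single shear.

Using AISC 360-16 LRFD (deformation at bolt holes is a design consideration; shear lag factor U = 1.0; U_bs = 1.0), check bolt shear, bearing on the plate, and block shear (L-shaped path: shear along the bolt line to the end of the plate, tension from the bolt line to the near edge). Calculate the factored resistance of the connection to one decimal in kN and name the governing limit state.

348.3 kN (block shear governs)

Bolt shear: A_b = π(27)²/4 = 572.56 mm². φR_n = 0.75 × 469 × 572.56 × 5 × 1 = 1007.0 kN.
Bearing (6 mm plate, F_u = 450 MPa): end bolts L_c = 35 − 30/2 = 20, R_n = min(1.2×20×6×450, 2.4×27×6×450) = 64.8 kN/bolt; interior L_c = 91 − 30 = 61, R_n = 174.96 kN/bolt. φR_n = 0.75 × (1×64.8 + 4×174.96) = 573.5 kN.
Block shear: shear path 1×[35+4×91] = 1×399 mm, A_gv = 2394, A_nv = 1×(399 − 4.5×32)×6 = 1530 mm²; tension to near edge: (35 − 0.5×32)×6 = 114 mm². R_n = min(0.6×450×1530, 0.6×345×2394) + 1.0×450×114 = min(413.1, 495.56) + 51.3 = 464.4 kN. φR_n = 0.75 × 464.4 = 348.3 kN.
Governing: min(1007.0, 573.5, 348.3) = 348.3 kN → block shear.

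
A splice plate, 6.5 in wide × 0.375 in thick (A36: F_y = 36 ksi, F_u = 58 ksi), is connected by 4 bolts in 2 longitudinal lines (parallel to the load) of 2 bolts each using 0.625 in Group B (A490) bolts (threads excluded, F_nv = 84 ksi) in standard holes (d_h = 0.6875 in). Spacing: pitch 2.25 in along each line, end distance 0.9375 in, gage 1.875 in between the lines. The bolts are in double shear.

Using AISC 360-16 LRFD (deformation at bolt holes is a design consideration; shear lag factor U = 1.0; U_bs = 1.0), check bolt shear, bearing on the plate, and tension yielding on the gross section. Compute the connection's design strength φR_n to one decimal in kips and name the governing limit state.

Bolt shear: A_b = π(0.625)²/4 = 0.3068 in². φR_n = 0.75 × 84 × 0.3068 × 4 × 2 = 154.6 kips.
Bearing (0.375 in plate, F_u = 58 ksi): end bolts L_c = 0.9375 − 0.6875/2 = 0.59375, R_n = min(1.2×0.59375×0.375×58, 2.4×0.625×0.375×58) = 15.497 kips/bolt; interior L_c = 2.25 − 0.6875 = 1.5625, R_n = 32.625 kips/bolt. φR_n = 0.75 × (2×15.497 + 2×32.625) = 72.2 kips.
Tension yield (gross): A_g = 6.5×0.375 = 2.4375 in². φR_n = 0.90 × 36 × 2.4375 = 79.0 kips.
Governing: min(154.6, 72.2, 79.0) = 72.2 kips → bearing.

72.2 kips (bearing governs)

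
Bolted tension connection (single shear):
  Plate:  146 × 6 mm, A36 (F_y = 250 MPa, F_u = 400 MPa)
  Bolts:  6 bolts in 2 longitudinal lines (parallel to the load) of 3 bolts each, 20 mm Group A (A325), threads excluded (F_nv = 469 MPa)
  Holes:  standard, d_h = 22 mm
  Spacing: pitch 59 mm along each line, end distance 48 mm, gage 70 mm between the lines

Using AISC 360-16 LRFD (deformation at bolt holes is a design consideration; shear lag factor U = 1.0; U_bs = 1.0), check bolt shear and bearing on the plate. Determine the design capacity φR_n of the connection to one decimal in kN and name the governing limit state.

Bolt shear: A_b = π(20)²/4 = 314.16 mm². φR_n = 0.75 × 469 × 314.16 × 6 × 1 = 663.0 kN.
Bearing (6 mm plate, F_u = 400 MPa): end bolts L_c = 48 − 22/2 = 37, R_n = min(1.2×37×6×400, 2.4×20×6×400) = 106.56 kN/bolt; interior L_c = 59 − 22 = 37, R_n = 106.56 kN/bolt. φR_n = 0.75 × (2×106.56 + 4×106.56) = 479.5 kN.
Governing: min(663.0, 479.5) = 479.5 kN → bearing.

479.5 kN (bearing governs)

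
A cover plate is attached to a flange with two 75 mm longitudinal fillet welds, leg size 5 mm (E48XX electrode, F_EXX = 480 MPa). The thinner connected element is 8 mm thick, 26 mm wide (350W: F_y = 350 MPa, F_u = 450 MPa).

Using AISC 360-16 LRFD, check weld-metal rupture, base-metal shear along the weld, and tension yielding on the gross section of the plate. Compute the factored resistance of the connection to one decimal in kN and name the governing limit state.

65.5 kN (gross-section yield governs)

Weld metal: throat = 0.707×5 = 3.535 mm, L = 2×75 = 150 mm. φR_n = 0.75 × 0.6 × 480 × 3.535 × 150 = 114.5 kN.
Base metal shear (8 mm plate): yield φR_n = 1.0×0.6×350×8×150 = 252.0 kN; rupture φR_n = 0.75×0.6×450×8×150 = 243.0 kN; take 243.0 kN (rupture).
Tension yield (gross): A_g = 26×8 = 208 mm². φR_n = 0.90 × 350 × 208 = 65.5 kN.
Governing: min(114.5, 243.0, 65.5) = 65.5 kN → gross-section yield.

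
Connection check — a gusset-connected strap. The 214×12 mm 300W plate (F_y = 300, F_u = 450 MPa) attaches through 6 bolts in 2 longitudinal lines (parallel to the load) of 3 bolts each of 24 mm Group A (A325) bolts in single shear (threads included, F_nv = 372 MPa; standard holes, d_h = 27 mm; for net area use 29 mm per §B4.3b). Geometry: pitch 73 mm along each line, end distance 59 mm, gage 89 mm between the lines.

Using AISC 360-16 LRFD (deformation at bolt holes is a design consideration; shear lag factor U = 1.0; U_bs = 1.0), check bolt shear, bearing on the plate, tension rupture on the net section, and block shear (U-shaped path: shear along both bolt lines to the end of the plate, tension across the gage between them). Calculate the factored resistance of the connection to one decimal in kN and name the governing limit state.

Bolt shear: A_b = π(24)²/4 = 452.39 mm². φR_n = 0.75 × 372 × 452.39 × 6 × 1 = 757.3 kN.
Bearing (12 mm plate, F_u = 450 MPa): end bolts L_c = 59 − 27/2 = 45.5, R_n = min(1.2×45.5×12×450, 2.4×24×12×450) = 294.84 kN/bolt; interior L_c = 73 − 27 = 46, R_n = 298.08 kN/bolt. φR_n = 0.75 × (2×294.84 + 4×298.08) = 1336.5 kN.
Tension rupture (net): A_n = (214 − 2×29)×12 = 1872 mm² (U = 1.0, A_e = A_n). φR_n = 0.75 × 450 × 1872 = 631.8 kN.
Block shear: shear path 2×[59+2×73] = 2×205 mm, A_gv = 4920, A_nv = 2×(205 − 2.5×29)×12 = 3180 mm²; tension across gage: (89 − 1×29)×12 = 720 mm². R_n = min(0.6×450×3180, 0.6×300×4920) + 1.0×450×720 = min(858.6, 885.6) + 324 = 1182.6 kN. φR_n = 0.75 × 1182.6 = 887.0 kN.
Governing: min(757.3, 1336.5, 631.8, 887.0) = 631.8 kN → net-section rupture.

631.8 kN (net-section rupture governs)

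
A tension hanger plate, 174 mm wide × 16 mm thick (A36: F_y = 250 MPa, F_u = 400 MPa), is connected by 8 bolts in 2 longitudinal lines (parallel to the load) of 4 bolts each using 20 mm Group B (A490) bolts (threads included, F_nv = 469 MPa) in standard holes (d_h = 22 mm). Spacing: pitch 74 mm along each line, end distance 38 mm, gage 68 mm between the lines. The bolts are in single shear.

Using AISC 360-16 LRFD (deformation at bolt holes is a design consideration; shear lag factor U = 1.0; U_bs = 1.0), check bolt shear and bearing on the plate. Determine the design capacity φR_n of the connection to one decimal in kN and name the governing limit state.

Bolt shear: A_b = π(20)²/4 = 314.16 mm². φR_n = 0.75 × 469 × 314.16 × 8 × 1 = 884.0 kN.
Bearing (16 mm plate, F_u = 400 MPa): end bolts L_c = 38 − 22/2 = 27, R_n = min(1.2×27×16×400, 2.4×20×16×400) = 207.36 kN/bolt; interior L_c = 74 − 22 = 52, R_n = 307.2 kN/bolt. φR_n = 0.75 × (2×207.36 + 6×307.2) = 1693.4 kN.
Governing: min(884.0, 1693.4) = 884.0 kN → bolt shear.

884.0 kN (bolt shear governs)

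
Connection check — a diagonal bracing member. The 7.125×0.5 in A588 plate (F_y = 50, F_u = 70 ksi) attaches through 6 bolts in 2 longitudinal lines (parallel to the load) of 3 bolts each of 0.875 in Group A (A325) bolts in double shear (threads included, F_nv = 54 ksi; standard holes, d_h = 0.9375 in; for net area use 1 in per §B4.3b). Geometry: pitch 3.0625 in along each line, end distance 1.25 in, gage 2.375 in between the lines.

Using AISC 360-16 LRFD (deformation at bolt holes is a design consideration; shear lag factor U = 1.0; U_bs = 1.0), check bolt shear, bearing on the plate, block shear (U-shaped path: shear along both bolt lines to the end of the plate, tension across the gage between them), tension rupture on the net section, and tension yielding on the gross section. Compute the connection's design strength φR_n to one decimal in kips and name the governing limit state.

Bolt shear: A_b = π(0.875)²/4 = 0.60132 in². φR_n = 0.75 × 54 × 0.60132 × 6 × 2 = 292.2 kips.
Bearing (0.5 in plate, F_u = 70 ksi): end bolts L_c = 1.25 − 0.9375/2 = 0.78125, R_n = min(1.2×0.78125×0.5×70, 2.4×0.875×0.5×70) = 32.813 kips/bolt; interior L_c = 3.0625 − 0.9375 = 2.125, R_n = 73.5 kips/bolt. φR_n = 0.75 × (2×32.813 + 4×73.5) = 269.7 kips.
Block shear: shear path 2×[1.25+2×3.0625] = 2×7.375 in, A_gv = 7.375, A_nv = 2×(7.375 − 2.5×1)×0.5 = 4.875 in²; tension across gage: (2.375 − 1×1)×0.5 = 0.6875 in². R_n = min(0.6×70×4.875, 0.6×50×7.375) + 1.0×70×0.6875 = min(204.75, 221.25) + 48.125 = 252.88 kips. φR_n = 0.75 × 252.88 = 189.7 kips.
Tension rupture (net): A_n = (7.125 − 2×1)×0.5 = 2.5625 in² (U = 1.0, A_e = A_n). φR_n = 0.75 × 70 × 2.5625 = 134.5 kips.
Tension yield (gross): A_g = 7.125×0.5 = 3.5625 in². φR_n = 0.90 × 50 × 3.5625 = 160.3 kips.
Governing: min(292.2, 269.7, 189.7, 134.5, 160.3) = 134.5 kips → net-section rupture.

134.5 kips (net-section rupture governs)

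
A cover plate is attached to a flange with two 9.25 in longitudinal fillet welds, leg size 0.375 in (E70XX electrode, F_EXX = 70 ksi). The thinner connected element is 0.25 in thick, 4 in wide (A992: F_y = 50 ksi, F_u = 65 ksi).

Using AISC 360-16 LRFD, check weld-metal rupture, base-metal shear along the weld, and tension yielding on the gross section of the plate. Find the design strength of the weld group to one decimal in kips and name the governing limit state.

45.0 kips (gross-section yield governs)

Weld metal: throat = 0.707×0.375 = 0.26513 in, L = 2×9.25 = 18.5 in. φR_n = 0.75 × 0.6 × 70 × 0.26513 × 18.5 = 154.5 kips.
Base metal shear (0.25 in plate): yield φR_n = 1.0×0.6×50×0.25×18.5 = 138.8 kips; rupture φR_n = 0.75×0.6×65×0.25×18.5 = 135.3 kips; take 135.3 kips (rupture).
Tension yield (gross): A_g = 4×0.25 = 1 in². φR_n = 0.90 × 50 × 1 = 45.0 kips.
Governing: min(154.5, 135.3, 45.0) = 45.0 kips → gross-section yield.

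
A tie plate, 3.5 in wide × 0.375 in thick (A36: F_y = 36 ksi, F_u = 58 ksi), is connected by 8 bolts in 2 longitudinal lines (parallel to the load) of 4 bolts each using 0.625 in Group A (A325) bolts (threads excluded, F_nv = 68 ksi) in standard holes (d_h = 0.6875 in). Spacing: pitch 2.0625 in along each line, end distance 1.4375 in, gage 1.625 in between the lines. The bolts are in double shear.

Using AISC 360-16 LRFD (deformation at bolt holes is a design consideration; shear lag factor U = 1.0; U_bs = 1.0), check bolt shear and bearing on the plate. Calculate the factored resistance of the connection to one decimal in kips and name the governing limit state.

Bolt shear: A_b = π(0.625)²/4 = 0.3068 in². φR_n = 0.75 × 68 × 0.3068 × 8 × 2 = 250.3 kips.
Bearing (0.375 in plate, F_u = 58 ksi): end bolts L_c = 1.4375 − 0.6875/2 = 1.09375, R_n = min(1.2×1.09375×0.375×58, 2.4×0.625×0.375×58) = 28.547 kips/bolt; interior L_c = 2.0625 − 0.6875 = 1.375, R_n = 32.625 kips/bolt. φR_n = 0.75 × (2×28.547 + 6×32.625) = 189.6 kips.
Governing: min(250.3, 189.6) = 189.6 kips → bearing.

189.6 kips (bearing governs)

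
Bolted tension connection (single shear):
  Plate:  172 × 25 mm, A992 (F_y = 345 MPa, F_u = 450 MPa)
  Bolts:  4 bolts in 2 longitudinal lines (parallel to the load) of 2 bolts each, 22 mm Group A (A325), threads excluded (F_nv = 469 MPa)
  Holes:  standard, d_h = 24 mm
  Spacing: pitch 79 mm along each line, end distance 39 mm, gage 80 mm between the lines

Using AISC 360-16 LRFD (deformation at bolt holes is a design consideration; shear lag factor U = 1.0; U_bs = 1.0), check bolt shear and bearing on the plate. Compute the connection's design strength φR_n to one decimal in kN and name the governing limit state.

534.8 kN (bolt shear governs)

Bolt shear: A_b = π(22)²/4 = 380.13 mm². φR_n = 0.75 × 469 × 380.13 × 4 × 1 = 534.8 kN.
Bearing (25 mm plate, F_u = 450 MPa): end bolts L_c = 39 − 24/2 = 27, R_n = min(1.2×27×25×450, 2.4×22×25×450) = 364.5 kN/bolt; interior L_c = 79 − 24 = 55, R_n = 594 kN/bolt. φR_n = 0.75 × (2×364.5 + 2×594) = 1437.8 kN.
Governing: min(534.8, 1437.8) = 534.8 kN → bolt shear.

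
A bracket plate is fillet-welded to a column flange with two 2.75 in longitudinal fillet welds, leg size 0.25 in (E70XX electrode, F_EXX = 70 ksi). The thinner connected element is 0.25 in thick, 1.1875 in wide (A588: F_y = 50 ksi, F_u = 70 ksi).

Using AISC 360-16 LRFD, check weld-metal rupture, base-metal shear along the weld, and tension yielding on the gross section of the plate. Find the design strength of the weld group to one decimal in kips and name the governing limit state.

Weld metal: throat = 0.707×0.25 = 0.17675 in, L = 2×2.75 = 5.5 in. φR_n = 0.75 × 0.6 × 70 × 0.17675 × 5.5 = 30.6 kips.
Base metal shear (0.25 in plate): yield φR_n = 1.0×0.6×50×0.25×5.5 = 41.3 kips; rupture φR_n = 0.75×0.6×70×0.25×5.5 = 43.3 kips; take 41.3 kips (yield).
Tension yield (gross): A_g = 1.1875×0.25 = 0.29688 in². φR_n = 0.90 × 50 × 0.29688 = 13.4 kips.
Governing: min(30.6, 41.3, 13.4) = 13.4 kips → gross-section yield.

13.4 kips (gross-section yield governs)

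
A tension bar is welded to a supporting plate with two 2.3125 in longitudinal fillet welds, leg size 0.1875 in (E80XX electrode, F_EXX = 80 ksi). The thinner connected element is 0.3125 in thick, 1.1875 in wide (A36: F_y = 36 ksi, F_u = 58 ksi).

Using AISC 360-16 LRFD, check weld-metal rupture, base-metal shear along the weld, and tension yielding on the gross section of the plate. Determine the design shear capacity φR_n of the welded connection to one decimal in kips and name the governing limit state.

Weld metal: throat = 0.707×0.1875 = 0.13256 in, L = 2×2.3125 = 4.625 in. φR_n = 0.75 × 0.6 × 80 × 0.13256 × 4.625 = 22.1 kips.
Base metal shear (0.3125 in plate): yield φR_n = 1.0×0.6×36×0.3125×4.625 = 31.2 kips; rupture φR_n = 0.75×0.6×58×0.3125×4.625 = 37.7 kips; take 31.2 kips (yield).
Tension yield (gross): A_g = 1.1875×0.3125 = 0.37109 in². φR_n = 0.90 × 36 × 0.37109 = 12.0 kips.
Governing: min(22.1, 31.2, 12.0) = 12.0 kips → gross-section yield.

12.0 kips (gross-section yield governs)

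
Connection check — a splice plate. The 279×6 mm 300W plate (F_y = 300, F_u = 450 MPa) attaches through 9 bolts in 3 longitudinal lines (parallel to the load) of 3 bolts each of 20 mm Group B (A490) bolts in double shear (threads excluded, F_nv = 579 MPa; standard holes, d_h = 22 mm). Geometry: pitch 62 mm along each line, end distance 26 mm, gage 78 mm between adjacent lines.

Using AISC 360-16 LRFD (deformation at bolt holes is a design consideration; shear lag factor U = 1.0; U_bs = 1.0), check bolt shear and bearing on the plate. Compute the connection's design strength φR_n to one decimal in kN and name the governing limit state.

692.6 kN (bearing governs)

Bolt shear: A_b = π(20)²/4 = 314.16 mm². φR_n = 0.75 × 579 × 314.16 × 9 × 2 = 2455.6 kN.
Bearing (6 mm plate, F_u = 450 MPa): end bolts L_c = 26 − 22/2 = 15, R_n = min(1.2×15×6×450, 2.4×20×6×450) = 48.6 kN/bolt; interior L_c = 62 − 22 = 40, R_n = 129.6 kN/bolt. φR_n = 0.75 × (3×48.6 + 6×129.6) = 692.6 kN.
Governing: min(2455.6, 692.6) = 692.6 kN → bearing.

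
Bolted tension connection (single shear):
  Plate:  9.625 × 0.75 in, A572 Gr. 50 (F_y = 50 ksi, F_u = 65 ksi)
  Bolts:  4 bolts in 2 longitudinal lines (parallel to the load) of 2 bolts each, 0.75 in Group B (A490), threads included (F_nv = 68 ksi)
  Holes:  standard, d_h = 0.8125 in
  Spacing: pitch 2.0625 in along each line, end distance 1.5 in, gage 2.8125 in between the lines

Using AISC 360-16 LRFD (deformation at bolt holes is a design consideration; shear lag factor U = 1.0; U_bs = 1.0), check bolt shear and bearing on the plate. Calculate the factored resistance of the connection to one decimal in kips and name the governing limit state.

Bolt shear: A_b = π(0.75)²/4 = 0.44179 in². φR_n = 0.75 × 68 × 0.44179 × 4 × 1 = 90.1 kips.
Bearing (0.75 in plate, F_u = 65 ksi): end bolts L_c = 1.5 − 0.8125/2 = 1.09375, R_n = min(1.2×1.09375×0.75×65, 2.4×0.75×0.75×65) = 63.984 kips/bolt; interior L_c = 2.0625 − 0.8125 = 1.25, R_n = 73.125 kips/bolt. φR_n = 0.75 × (2×63.984 + 2×73.125) = 205.7 kips.
Governing: min(90.1, 205.7) = 90.1 kips → bolt shear.

90.1 kips (bolt shear governs)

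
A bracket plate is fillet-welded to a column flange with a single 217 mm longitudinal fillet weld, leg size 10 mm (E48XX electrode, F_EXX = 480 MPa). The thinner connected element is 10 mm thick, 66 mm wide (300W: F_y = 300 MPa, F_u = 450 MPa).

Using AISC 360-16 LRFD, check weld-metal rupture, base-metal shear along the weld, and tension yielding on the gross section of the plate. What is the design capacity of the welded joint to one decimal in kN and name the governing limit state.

Weld metal: throat = 0.707×10 = 7.07 mm, L = 217 mm. φR_n = 0.75 × 0.6 × 480 × 7.07 × 217 = 331.4 kN.
Base metal shear (10 mm plate): yield φR_n = 1.0×0.6×300×10×217 = 390.6 kN; rupture φR_n = 0.75×0.6×450×10×217 = 439.4 kN; take 390.6 kN (yield).
Tension yield (gross): A_g = 66×10 = 660 mm². φR_n = 0.90 × 300 × 660 = 178.2 kN.
Governing: min(331.4, 390.6, 178.2) = 178.2 kN → gross-section yield.

178.2 kN (gross-section yield governs)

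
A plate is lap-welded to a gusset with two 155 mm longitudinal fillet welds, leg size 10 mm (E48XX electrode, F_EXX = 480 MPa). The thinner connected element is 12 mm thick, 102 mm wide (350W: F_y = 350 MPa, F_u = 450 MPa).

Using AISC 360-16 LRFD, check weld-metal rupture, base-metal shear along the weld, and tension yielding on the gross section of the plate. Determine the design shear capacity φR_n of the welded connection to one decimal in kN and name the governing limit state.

385.6 kN (gross-section yield governs)

Weld metal: throat = 0.707×10 = 7.07 mm, L = 2×155 = 310 mm. φR_n = 0.75 × 0.6 × 480 × 7.07 × 310 = 473.4 kN.
Base metal shear (12 mm plate): yield φR_n = 1.0×0.6×350×12×310 = 781.2 kN; rupture φR_n = 0.75×0.6×450×12×310 = 753.3 kN; take 753.3 kN (rupture).
Tension yield (gross): A_g = 102×12 = 1224 mm². φR_n = 0.90 × 350 × 1224 = 385.6 kN.
Governing: min(473.4, 753.3, 385.6) = 385.6 kN → gross-section yield.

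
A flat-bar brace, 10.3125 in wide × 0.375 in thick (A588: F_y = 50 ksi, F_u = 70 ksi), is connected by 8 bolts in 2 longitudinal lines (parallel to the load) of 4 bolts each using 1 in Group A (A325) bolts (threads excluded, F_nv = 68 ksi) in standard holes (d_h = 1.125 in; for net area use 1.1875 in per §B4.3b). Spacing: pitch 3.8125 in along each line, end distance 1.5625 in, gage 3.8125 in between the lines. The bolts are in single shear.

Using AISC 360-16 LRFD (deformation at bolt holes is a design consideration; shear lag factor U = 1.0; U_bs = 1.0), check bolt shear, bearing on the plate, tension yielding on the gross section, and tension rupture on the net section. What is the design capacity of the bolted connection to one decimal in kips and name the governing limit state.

Bolt shear: A_b = π(1)²/4 = 0.7854 in². φR_n = 0.75 × 68 × 0.7854 × 8 × 1 = 320.4 kips.
Bearing (0.375 in plate, F_u = 70 ksi): end bolts L_c = 1.5625 − 1.125/2 = 1, R_n = min(1.2×1×0.375×70, 2.4×1×0.375×70) = 31.5 kips/bolt; interior L_c = 3.8125 − 1.125 = 2.6875, R_n = 63 kips/bolt. φR_n = 0.75 × (2×31.5 + 6×63) = 330.8 kips.
Tension yield (gross): A_g = 10.3125×0.375 = 3.8672 in². φR_n = 0.90 × 50 × 3.8672 = 174.0 kips.
Tension rupture (net): A_n = (10.3125 − 2×1.1875)×0.375 = 2.9766 in² (U = 1.0, A_e = A_n). φR_n = 0.75 × 70 × 2.9766 = 156.3 kips.
Governing: min(320.4, 330.8, 174.0, 156.3) = 156.3 kips → net-section rupture.

156.3 kips (net-section rupture governs)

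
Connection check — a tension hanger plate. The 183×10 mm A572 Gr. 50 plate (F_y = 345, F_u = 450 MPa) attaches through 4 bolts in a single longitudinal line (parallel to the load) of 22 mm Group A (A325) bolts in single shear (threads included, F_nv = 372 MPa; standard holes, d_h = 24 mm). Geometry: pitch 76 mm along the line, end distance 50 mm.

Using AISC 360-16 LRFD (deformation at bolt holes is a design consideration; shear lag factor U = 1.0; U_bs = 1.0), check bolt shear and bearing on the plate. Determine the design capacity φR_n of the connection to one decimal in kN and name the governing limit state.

424.2 kN (bolt shear governs)

Bolt shear: A_b = π(22)²/4 = 380.13 mm². φR_n = 0.75 × 372 × 380.13 × 4 × 1 = 424.2 kN.
Bearing (10 mm plate, F_u = 450 MPa): end bolts L_c = 50 − 24/2 = 38, R_n = min(1.2×38×10×450, 2.4×22×10×450) = 205.2 kN/bolt; interior L_c = 76 − 24 = 52, R_n = 237.6 kN/bolt. φR_n = 0.75 × (1×205.2 + 3×237.6) = 688.5 kN.
Governing: min(424.2, 688.5) = 424.2 kN → bolt shear.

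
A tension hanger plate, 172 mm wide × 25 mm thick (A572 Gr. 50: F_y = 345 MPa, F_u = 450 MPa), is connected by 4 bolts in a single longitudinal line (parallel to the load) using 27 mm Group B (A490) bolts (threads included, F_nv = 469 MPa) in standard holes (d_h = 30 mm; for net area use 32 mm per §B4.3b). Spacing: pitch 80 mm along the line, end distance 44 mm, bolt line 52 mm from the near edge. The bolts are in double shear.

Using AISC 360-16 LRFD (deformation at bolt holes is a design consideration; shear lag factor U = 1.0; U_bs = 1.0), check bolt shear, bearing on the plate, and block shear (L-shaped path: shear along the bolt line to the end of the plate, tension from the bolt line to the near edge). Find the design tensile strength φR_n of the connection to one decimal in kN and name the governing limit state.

1174.5 kN (block shear governs)

Bolt shear: A_b = π(27)²/4 = 572.56 mm². φR_n = 0.75 × 469 × 572.56 × 4 × 2 = 1611.2 kN.
Bearing (25 mm plate, F_u = 450 MPa): end bolts L_c = 44 − 30/2 = 29, R_n = min(1.2×29×25×450, 2.4×27×25×450) = 391.5 kN/bolt; interior L_c = 80 − 30 = 50, R_n = 675 kN/bolt. φR_n = 0.75 × (1×391.5 + 3×675) = 1812.4 kN.
Block shear: shear path 1×[44+3×80] = 1×284 mm, A_gv = 7100, A_nv = 1×(284 − 3.5×32)×25 = 4300 mm²; tension to near edge: (52 − 0.5×32)×25 = 900 mm². R_n = min(0.6×450×4300, 0.6×345×7100) + 1.0×450×900 = min(1161, 1469.7) + 405 = 1566 kN. φR_n = 0.75 × 1566 = 1174.5 kN.
Governing: min(1611.2, 1812.4, 1174.5) = 1174.5 kN → block shear.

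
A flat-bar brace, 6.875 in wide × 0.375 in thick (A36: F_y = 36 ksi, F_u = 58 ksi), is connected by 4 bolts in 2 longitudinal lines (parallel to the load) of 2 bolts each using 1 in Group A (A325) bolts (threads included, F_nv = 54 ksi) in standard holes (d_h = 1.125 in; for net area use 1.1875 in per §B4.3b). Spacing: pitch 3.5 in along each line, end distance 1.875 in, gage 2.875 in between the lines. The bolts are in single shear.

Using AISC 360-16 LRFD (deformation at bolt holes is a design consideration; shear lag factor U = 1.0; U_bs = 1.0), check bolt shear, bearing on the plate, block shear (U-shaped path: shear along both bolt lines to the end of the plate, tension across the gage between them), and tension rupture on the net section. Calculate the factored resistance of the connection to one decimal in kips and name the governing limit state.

Bolt shear: A_b = π(1)²/4 = 0.7854 in². φR_n = 0.75 × 54 × 0.7854 × 4 × 1 = 127.2 kips.
Bearing (0.375 in plate, F_u = 58 ksi): end bolts L_c = 1.875 − 1.125/2 = 1.3125, R_n = min(1.2×1.3125×0.375×58, 2.4×1×0.375×58) = 34.256 kips/bolt; interior L_c = 3.5 − 1.125 = 2.375, R_n = 52.2 kips/bolt. φR_n = 0.75 × (2×34.256 + 2×52.2) = 129.7 kips.
Block shear: shear path 2×[1.875+1×3.5] = 2×5.375 in, A_gv = 4.0313, A_nv = 2×(5.375 − 1.5×1.1875)×0.375 = 2.6953 in²; tension across gage: (2.875 − 1×1.1875)×0.375 = 0.63281 in². R_n = min(0.6×58×2.6953, 0.6×36×4.0313) + 1.0×58×0.63281 = min(93.796, 87.076) + 36.703 = 123.78 kips. φR_n = 0.75 × 123.78 = 92.8 kips.
Tension rupture (net): A_n = (6.875 − 2×1.1875)×0.375 = 1.6875 in² (U = 1.0, A_e = A_n). φR_n = 0.75 × 58 × 1.6875 = 73.4 kips.
Governing: min(127.2, 129.7, 92.8, 73.4) = 73.4 kips → net-section rupture.

73.4 kips (net-section rupture governs)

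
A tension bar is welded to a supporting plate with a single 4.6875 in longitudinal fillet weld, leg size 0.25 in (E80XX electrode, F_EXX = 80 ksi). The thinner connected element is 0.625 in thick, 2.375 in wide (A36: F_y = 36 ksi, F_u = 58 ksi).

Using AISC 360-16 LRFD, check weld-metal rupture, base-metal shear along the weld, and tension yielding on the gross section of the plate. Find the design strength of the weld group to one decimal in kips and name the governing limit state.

Weld metal: throat = 0.707×0.25 = 0.17675 in, L = 4.6875 in. φR_n = 0.75 × 0.6 × 80 × 0.17675 × 4.6875 = 29.8 kips.
Base metal shear (0.625 in plate): yield φR_n = 1.0×0.6×36×0.625×4.6875 = 63.3 kips; rupture φR_n = 0.75×0.6×58×0.625×4.6875 = 76.5 kips; take 63.3 kips (yield).
Tension yield (gross): A_g = 2.375×0.625 = 1.4844 in². φR_n = 0.90 × 36 × 1.4844 = 48.1 kips.
Governing: min(29.8, 63.3, 48.1) = 29.8 kips → weld metal.

29.8 kips (weld metal governs)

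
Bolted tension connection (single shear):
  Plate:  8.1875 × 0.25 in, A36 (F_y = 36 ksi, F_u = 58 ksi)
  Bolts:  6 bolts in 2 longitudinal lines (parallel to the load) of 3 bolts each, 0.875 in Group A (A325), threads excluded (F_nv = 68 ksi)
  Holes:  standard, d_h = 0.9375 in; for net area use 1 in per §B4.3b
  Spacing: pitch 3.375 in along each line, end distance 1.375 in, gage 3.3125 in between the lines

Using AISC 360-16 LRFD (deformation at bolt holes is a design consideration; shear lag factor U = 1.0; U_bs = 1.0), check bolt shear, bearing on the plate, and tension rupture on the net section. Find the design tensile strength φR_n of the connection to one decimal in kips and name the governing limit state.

67.3 kips (net-section rupture governs)

Bolt shear: A_b = π(0.875)²/4 = 0.60132 in². φR_n = 0.75 × 68 × 0.60132 × 6 × 1 = 184.0 kips.
Bearing (0.25 in plate, F_u = 58 ksi): end bolts L_c = 1.375 − 0.9375/2 = 0.90625, R_n = min(1.2×0.90625×0.25×58, 2.4×0.875×0.25×58) = 15.769 kips/bolt; interior L_c = 3.375 − 0.9375 = 2.4375, R_n = 30.45 kips/bolt. φR_n = 0.75 × (2×15.769 + 4×30.45) = 115.0 kips.
Tension rupture (net): A_n = (8.1875 − 2×1)×0.25 = 1.5469 in² (U = 1.0, A_e = A_n). φR_n = 0.75 × 58 × 1.5469 = 67.3 kips.
Governing: min(184.0, 115.0, 67.3) = 67.3 kips → net-section rupture.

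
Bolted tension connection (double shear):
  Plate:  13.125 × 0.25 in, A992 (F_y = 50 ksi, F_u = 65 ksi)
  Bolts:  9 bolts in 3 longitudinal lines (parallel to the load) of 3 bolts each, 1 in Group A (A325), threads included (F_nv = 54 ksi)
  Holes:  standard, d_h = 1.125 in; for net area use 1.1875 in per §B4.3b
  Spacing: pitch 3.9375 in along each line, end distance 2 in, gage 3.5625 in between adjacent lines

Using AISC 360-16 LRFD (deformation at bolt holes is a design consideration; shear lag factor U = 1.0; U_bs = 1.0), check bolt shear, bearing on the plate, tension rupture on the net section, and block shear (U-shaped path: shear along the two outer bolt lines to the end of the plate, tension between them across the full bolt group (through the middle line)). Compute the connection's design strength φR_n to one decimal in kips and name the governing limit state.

116.5 kips (net-section rupture governs)

Bolt shear: A_b = π(1)²/4 = 0.7854 in². φR_n = 0.75 × 54 × 0.7854 × 9 × 2 = 572.6 kips.
Bearing (0.25 in plate, F_u = 65 ksi): end bolts L_c = 2 − 1.125/2 = 1.4375, R_n = min(1.2×1.4375×0.25×65, 2.4×1×0.25×65) = 28.031 kips/bolt; interior L_c = 3.9375 − 1.125 = 2.8125, R_n = 39 kips/bolt. φR_n = 0.75 × (3×28.031 + 6×39) = 238.6 kips.
Tension rupture (net): A_n = (13.125 − 3×1.1875)×0.25 = 2.3906 in² (U = 1.0, A_e = A_n). φR_n = 0.75 × 65 × 2.3906 = 116.5 kips.
Block shear: shear path 2×[2+2×3.9375] = 2×9.875 in, A_gv = 4.9375, A_nv = 2×(9.875 − 2.5×1.1875)×0.25 = 3.4531 in²; tension across gage: (7.125 − 2×1.1875)×0.25 = 1.1875 in². R_n = min(0.6×65×3.4531, 0.6×50×4.9375) + 1.0×65×1.1875 = min(134.67, 148.13) + 77.188 = 211.86 kips. φR_n = 0.75 × 211.86 = 158.9 kips.
Governing: min(572.6, 238.6, 116.5, 158.9) = 116.5 kips → net-section rupture.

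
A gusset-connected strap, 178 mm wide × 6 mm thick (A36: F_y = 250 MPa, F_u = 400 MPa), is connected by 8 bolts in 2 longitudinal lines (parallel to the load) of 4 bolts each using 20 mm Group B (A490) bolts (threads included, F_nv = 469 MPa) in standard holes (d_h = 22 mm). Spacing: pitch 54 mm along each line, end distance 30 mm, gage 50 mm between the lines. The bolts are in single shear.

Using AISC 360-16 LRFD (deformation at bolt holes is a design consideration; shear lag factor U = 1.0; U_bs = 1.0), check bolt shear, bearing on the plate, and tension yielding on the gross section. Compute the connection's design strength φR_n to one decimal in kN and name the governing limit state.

Bolt shear: A_b = π(20)²/4 = 314.16 mm². φR_n = 0.75 × 469 × 314.16 × 8 × 1 = 884.0 kN.
Bearing (6 mm plate, F_u = 400 MPa): end bolts L_c = 30 − 22/2 = 19, R_n = min(1.2×19×6×400, 2.4×20×6×400) = 54.72 kN/bolt; interior L_c = 54 − 22 = 32, R_n = 92.16 kN/bolt. φR_n = 0.75 × (2×54.72 + 6×92.16) = 496.8 kN.
Tension yield (gross): A_g = 178×6 = 1068 mm². φR_n = 0.90 × 250 × 1068 = 240.3 kN.
Governing: min(884.0, 496.8, 240.3) = 240.3 kN → gross-section yield.

240.3 kN (gross-section yield governs)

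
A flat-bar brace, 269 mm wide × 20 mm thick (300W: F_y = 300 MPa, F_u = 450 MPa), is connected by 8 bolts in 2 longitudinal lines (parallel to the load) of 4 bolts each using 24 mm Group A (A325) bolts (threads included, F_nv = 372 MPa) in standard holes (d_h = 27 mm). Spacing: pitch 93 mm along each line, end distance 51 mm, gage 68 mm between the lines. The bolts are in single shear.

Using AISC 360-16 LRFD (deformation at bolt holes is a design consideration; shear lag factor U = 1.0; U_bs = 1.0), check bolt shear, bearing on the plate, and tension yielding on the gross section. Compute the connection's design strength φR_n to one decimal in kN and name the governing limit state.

Bolt shear: A_b = π(24)²/4 = 452.39 mm². φR_n = 0.75 × 372 × 452.39 × 8 × 1 = 1009.7 kN.
Bearing (20 mm plate, F_u = 450 MPa): end bolts L_c = 51 − 27/2 = 37.5, R_n = min(1.2×37.5×20×450, 2.4×24×20×450) = 405 kN/bolt; interior L_c = 93 − 27 = 66, R_n = 518.4 kN/bolt. φR_n = 0.75 × (2×405 + 6×518.4) = 2940.3 kN.
Tension yield (gross): A_g = 269×20 = 5380 mm². φR_n = 0.90 × 300 × 5380 = 1452.6 kN.
Governing: min(1009.7, 2940.3, 1452.6) = 1009.7 kN → bolt shear.

1009.7 kN (bolt shear governs)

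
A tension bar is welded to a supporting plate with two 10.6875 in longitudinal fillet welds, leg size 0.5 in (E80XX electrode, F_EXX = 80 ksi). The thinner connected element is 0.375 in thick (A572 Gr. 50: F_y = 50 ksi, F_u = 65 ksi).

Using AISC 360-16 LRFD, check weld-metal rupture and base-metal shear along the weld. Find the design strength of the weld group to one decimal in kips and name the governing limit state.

234.5 kips (base-metal shear governs)

Weld metal: throat = 0.707×0.5 = 0.3535 in, L = 2×10.6875 = 21.375 in. φR_n = 0.75 × 0.6 × 80 × 0.3535 × 21.375 = 272.0 kips.
Base metal shear (0.375 in plate): yield φR_n = 1.0×0.6×50×0.375×21.375 = 240.5 kips; rupture φR_n = 0.75×0.6×65×0.375×21.375 = 234.5 kips; take 234.5 kips (rupture).
Governing: min(272.0, 234.5) = 234.5 kips → base-metal shear.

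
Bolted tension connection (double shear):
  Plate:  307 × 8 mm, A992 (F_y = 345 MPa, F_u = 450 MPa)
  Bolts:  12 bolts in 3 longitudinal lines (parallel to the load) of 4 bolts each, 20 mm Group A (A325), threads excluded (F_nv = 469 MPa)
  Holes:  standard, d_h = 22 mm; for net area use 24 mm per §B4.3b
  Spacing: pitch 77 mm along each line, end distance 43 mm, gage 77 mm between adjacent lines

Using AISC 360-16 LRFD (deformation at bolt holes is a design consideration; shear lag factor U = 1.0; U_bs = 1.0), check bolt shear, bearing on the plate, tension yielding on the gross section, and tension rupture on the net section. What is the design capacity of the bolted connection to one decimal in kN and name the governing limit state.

Bolt shear: A_b = π(20)²/4 = 314.16 mm². φR_n = 0.75 × 469 × 314.16 × 12 × 2 = 2652.1 kN.
Bearing (8 mm plate, F_u = 450 MPa): end bolts L_c = 43 − 22/2 = 32, R_n = min(1.2×32×8×450, 2.4×20×8×450) = 138.24 kN/bolt; interior L_c = 77 − 22 = 55, R_n = 172.8 kN/bolt. φR_n = 0.75 × (3×138.24 + 9×172.8) = 1477.4 kN.
Tension yield (gross): A_g = 307×8 = 2456 mm². φR_n = 0.90 × 345 × 2456 = 762.6 kN.
Tension rupture (net): A_n = (307 − 3×24)×8 = 1880 mm² (U = 1.0, A_e = A_n). φR_n = 0.75 × 450 × 1880 = 634.5 kN.
Governing: min(2652.1, 1477.4, 762.6, 634.5) = 634.5 kN → net-section rupture.

634.5 kN (net-section rupture governs)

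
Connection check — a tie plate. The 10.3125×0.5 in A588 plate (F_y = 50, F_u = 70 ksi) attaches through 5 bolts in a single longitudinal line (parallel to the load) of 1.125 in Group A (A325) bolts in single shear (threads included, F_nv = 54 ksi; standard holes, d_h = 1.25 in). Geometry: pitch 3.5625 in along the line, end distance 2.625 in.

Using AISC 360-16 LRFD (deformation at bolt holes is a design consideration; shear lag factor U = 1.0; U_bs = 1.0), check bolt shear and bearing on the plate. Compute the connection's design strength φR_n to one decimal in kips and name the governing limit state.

Bolt shear: A_b = π(1.125)²/4 = 0.99402 in². φR_n = 0.75 × 54 × 0.99402 × 5 × 1 = 201.3 kips.
Bearing (0.5 in plate, F_u = 70 ksi): end bolts L_c = 2.625 − 1.25/2 = 2, R_n = min(1.2×2×0.5×70, 2.4×1.125×0.5×70) = 84 kips/bolt; interior L_c = 3.5625 − 1.25 = 2.3125, R_n = 94.5 kips/bolt. φR_n = 0.75 × (1×84 + 4×94.5) = 346.5 kips.
Governing: min(201.3, 346.5) = 201.3 kips → bolt shear.

201.3 kips (bolt shear governs)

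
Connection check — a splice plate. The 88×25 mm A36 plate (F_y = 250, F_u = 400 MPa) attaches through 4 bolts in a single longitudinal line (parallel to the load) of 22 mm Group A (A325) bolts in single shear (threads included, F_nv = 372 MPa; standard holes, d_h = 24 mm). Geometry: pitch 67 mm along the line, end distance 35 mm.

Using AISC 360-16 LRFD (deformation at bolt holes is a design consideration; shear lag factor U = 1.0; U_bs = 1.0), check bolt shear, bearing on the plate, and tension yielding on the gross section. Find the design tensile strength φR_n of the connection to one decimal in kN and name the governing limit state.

Bolt shear: A_b = π(22)²/4 = 380.13 mm². φR_n = 0.75 × 372 × 380.13 × 4 × 1 = 424.2 kN.
Bearing (25 mm plate, F_u = 400 MPa): end bolts L_c = 35 − 24/2 = 23, R_n = min(1.2×23×25×400, 2.4×22×25×400) = 276 kN/bolt; interior L_c = 67 − 24 = 43, R_n = 516 kN/bolt. φR_n = 0.75 × (1×276 + 3×516) = 1368.0 kN.
Tension yield (gross): A_g = 88×25 = 2200 mm². φR_n = 0.90 × 250 × 2200 = 495.0 kN.
Governing: min(424.2, 1368.0, 495.0) = 424.2 kN → bolt shear.

424.2 kN (bolt shear governs)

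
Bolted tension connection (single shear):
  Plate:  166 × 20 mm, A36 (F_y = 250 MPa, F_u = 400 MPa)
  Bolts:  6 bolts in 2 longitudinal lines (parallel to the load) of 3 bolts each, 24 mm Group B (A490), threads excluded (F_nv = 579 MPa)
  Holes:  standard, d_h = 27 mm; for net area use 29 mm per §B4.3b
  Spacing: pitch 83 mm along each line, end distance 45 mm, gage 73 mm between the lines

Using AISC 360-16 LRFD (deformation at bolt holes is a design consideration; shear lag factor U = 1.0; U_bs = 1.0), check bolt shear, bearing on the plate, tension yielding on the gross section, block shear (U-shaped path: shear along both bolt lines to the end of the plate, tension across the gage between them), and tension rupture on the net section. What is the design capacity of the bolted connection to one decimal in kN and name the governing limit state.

Bolt shear: A_b = π(24)²/4 = 452.39 mm². φR_n = 0.75 × 579 × 452.39 × 6 × 1 = 1178.7 kN.
Bearing (20 mm plate, F_u = 400 MPa): end bolts L_c = 45 − 27/2 = 31.5, R_n = min(1.2×31.5×20×400, 2.4×24×20×400) = 302.4 kN/bolt; interior L_c = 83 − 27 = 56, R_n = 460.8 kN/bolt. φR_n = 0.75 × (2×302.4 + 4×460.8) = 1836.0 kN.
Tension yield (gross): A_g = 166×20 = 3320 mm². φR_n = 0.90 × 250 × 3320 = 747.0 kN.
Block shear: shear path 2×[45+2×83] = 2×211 mm, A_gv = 8440, A_nv = 2×(211 − 2.5×29)×20 = 5540 mm²; tension across gage: (73 − 1×29)×20 = 880 mm². R_n = min(0.6×400×5540, 0.6×250×8440) + 1.0×400×880 = min(1329.6, 1266) + 352 = 1618 kN. φR_n = 0.75 × 1618 = 1213.5 kN.
Tension rupture (net): A_n = (166 − 2×29)×20 = 2160 mm² (U = 1.0, A_e = A_n). φR_n = 0.75 × 400 × 2160 = 648.0 kN.
Governing: min(1178.7, 1836.0, 747.0, 1213.5, 648.0) = 648.0 kN → net-section rupture.

648.0 kN (net-section rupture governs)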